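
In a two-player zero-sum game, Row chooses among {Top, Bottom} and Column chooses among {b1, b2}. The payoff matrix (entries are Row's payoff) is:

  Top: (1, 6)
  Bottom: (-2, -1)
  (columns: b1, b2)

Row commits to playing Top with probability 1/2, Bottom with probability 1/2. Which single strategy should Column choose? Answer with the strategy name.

If Column plays b1, Row's expected payoff is (1/2)·1 + (1/2)·(-2) = -1/2.
If Column plays b2, Row's expected payoff is (1/2)·6 + (1/2)·(-1) = 5/2.
Column minimizes Row's payoff; the smallest is -1/2, so the best response is b1.

b1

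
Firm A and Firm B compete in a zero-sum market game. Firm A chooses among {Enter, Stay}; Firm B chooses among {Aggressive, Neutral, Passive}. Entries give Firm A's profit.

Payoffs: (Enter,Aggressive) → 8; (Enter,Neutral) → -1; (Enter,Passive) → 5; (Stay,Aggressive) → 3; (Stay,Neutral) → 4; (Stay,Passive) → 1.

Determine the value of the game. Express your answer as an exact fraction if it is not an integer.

7/3

Row minima: Enter → -1, Stay → 1; maximin = 1.
Column maxima: Aggressive → 8, Neutral → 4, Passive → 5; minimax = 4.
1 ≠ 4, so there is no saddle point; optimal play is mixed.
Aggressive is strictly dominated by Passive (it gives Firm A strictly more in every row), so Firm B never plays it.
On the remaining 2×2 (Enter, Stay vs Neutral, Passive):
Let Firm A play Enter with probability p. Expected payoff against Neutral: (-1)p + 4(1−p) = −5p + 4; against Passive: 5p + 1(1−p) = 4p + 1.
Setting these equal: −5p + 4 = 4p + 1 ⇒ −9p = -3 ⇒ p = 1/3, and the value is (-5)·(1/3) + 4 = 7/3.
For Firm B: with q = P(Neutral), equating Enter's and Stay's payoffs gives −6q + 5 = 3q + 1 ⇒ q = 4/9.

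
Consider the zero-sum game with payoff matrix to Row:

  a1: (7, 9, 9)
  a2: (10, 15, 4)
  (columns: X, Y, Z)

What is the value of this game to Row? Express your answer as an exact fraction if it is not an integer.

31/4

Row minima: a1 → 7, a2 → 4; maximin = 7.
Column maxima: X → 10, Y → 15, Z → 9; minimax = 9.
7 ≠ 9, so there is no saddle point; optimal play is mixed.
Y is strictly dominated by X (it gives Row strictly more in every row), so Column never plays it.
On the remaining 2×2 (a1, a2 vs X, Z):
Let Row play a1 with probability p. Expected payoff against X: 7p + 10(1−p) = −3p + 10; against Z: 9p + 4(1−p) = 5p + 4.
Setting these equal: −3p + 10 = 5p + 4 ⇒ −8p = -6 ⇒ p = 3/4, and the value is (-3)·(3/4) + 10 = 31/4.
For Column: with q = P(X), equating a1's and a2's payoffs gives −2q + 9 = 6q + 4 ⇒ q = 5/8.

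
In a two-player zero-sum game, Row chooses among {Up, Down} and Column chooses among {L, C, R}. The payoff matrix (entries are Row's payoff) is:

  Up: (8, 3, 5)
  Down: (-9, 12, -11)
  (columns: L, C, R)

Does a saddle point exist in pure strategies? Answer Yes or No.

Row minima: Up → 3, Down → -11; maximin = 3.
Column maxima: L → 8, C → 12, R → 5; minimax = 5.
3 ≠ 5, so no pure-strategy equilibrium exists.

No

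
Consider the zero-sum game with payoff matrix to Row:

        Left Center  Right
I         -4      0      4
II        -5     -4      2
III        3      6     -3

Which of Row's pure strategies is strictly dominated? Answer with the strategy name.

I gives a strictly higher payoff than II against every column: -4 > -5, 0 > -4, 4 > 2.
So II is strictly dominated and Row never plays it.

II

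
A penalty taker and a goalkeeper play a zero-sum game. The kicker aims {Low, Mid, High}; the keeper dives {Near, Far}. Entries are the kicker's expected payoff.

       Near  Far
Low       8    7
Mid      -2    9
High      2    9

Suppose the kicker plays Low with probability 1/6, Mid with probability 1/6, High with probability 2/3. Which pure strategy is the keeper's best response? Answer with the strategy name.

Near

If the keeper plays Near, the kicker's expected payoff is (1/6)·8 + (1/6)·(-2) + (2/3)·2 = 7/3.
If the keeper plays Far, the kicker's expected payoff is (1/6)·7 + (1/6)·9 + (2/3)·9 = 26/3.
The keeper minimizes the kicker's payoff; the smallest is 7/3, so the best response is Near.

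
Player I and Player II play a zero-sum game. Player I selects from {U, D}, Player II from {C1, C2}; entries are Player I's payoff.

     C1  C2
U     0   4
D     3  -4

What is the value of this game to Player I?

12/11

Row minima: U → 0, D → -4; maximin = 0.
Column maxima: C1 → 3, C2 → 4; minimax = 3.
0 ≠ 3, so there is no saddle point; optimal play is mixed.
Let Player I play U with probability p. Expected payoff against C1: 0p + 3(1−p) = −3p + 3; against C2: 4p + (-4)(1−p) = 8p − 4.
Setting these equal: −3p + 3 = 8p − 4 ⇒ −11p = -7 ⇒ p = 7/11, and the value is (-3)·(7/11) + 3 = 12/11.
For Player II: with q = P(C1), equating U's and D's payoffs gives −4q + 4 = 7q − 4 ⇒ q = 8/11.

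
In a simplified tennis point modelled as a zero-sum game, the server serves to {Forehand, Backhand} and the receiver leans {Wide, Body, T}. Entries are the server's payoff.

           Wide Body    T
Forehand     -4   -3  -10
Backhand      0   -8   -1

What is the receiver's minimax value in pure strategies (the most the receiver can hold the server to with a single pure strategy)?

Column maxima: Wide → 0, Body → -3, T → -1.
The smallest of these is -3.

-3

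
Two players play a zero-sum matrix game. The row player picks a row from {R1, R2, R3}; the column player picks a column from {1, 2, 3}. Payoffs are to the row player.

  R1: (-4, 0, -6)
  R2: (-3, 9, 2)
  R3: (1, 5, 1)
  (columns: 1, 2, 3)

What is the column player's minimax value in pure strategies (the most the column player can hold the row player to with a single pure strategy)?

Column maxima: 1 → 1, 2 → 9, 3 → 2.
The smallest of these is 1.

1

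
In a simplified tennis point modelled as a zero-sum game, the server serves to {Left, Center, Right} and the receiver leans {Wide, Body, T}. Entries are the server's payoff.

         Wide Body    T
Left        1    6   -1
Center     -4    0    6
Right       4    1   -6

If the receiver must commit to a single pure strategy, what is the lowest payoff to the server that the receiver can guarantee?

Column maxima: Wide → 4, Body → 6, T → 6.
The smallest of these is 4.

4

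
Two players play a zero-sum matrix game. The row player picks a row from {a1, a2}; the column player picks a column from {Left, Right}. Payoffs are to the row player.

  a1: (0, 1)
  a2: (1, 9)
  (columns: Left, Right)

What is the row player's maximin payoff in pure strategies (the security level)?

Row minima: a1 → 0, a2 → 1.
The best of these is 1.

1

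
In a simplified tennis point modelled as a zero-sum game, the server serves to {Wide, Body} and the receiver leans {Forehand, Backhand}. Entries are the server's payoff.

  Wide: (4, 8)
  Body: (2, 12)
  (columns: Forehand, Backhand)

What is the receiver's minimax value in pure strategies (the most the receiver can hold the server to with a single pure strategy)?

4

Column maxima: Forehand → 4, Backhand → 12.
The smallest of these is 4.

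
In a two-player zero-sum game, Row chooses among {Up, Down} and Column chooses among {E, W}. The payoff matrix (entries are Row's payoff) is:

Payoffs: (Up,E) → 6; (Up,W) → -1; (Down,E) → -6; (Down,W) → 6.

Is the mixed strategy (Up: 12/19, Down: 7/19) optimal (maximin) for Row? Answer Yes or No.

Yes

Against E this mix gives (12/19)·6 + (7/19)·(-6) = 30/19.
Against W this mix gives (12/19)·(-1) + (7/19)·6 = 30/19.
All of Column's active replies (E, W) yield 30/19, and no column does worse for Row. The mix makes Column indifferent and guarantees 30/19, so it is optimal.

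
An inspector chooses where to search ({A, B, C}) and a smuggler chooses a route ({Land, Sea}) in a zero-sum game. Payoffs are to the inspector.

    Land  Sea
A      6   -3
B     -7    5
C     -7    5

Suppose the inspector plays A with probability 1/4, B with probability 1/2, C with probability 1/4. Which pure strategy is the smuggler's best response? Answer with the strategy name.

If the smuggler plays Land, the inspector's expected payoff is (1/4)·6 + (1/2)·(-7) + (1/4)·(-7) = -15/4.
If the smuggler plays Sea, the inspector's expected payoff is (1/4)·(-3) + (1/2)·5 + (1/4)·5 = 3.
The smuggler minimizes the inspector's payoff; the smallest is -15/4, so the best response is Land.

Land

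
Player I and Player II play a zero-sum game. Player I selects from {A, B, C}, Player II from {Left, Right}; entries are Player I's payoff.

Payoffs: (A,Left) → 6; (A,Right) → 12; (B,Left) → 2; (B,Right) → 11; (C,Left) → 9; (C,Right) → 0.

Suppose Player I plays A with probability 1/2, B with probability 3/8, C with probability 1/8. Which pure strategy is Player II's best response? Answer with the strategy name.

If Player II plays Left, Player I's expected payoff is (1/2)·6 + (3/8)·2 + (1/8)·9 = 39/8.
If Player II plays Right, Player I's expected payoff is (1/2)·12 + (3/8)·11 + (1/8)·0 = 81/8.
Player II minimizes Player I's payoff; the smallest is 39/8, so the best response is Left.

Left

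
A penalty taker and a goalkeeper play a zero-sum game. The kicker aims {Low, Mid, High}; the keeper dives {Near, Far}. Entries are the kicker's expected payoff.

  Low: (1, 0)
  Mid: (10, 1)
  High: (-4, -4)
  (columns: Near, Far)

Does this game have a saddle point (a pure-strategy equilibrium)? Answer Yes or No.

Row minima: Low → 0, Mid → 1, High → -4; maximin = 1.
Column maxima: Near → 10, Far → 1; minimax = 1.
maximin = minimax = 1, so a saddle point exists.

Yes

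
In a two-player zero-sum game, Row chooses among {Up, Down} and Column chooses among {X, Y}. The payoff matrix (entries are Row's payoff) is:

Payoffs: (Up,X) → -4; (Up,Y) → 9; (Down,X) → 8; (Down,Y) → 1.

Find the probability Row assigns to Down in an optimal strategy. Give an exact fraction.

Row minima: Up → -4, Down → 1; maximin = 1.
Column maxima: X → 8, Y → 9; minimax = 8.
1 ≠ 8, so there is no saddle point; optimal play is mixed.
Let Row play Up with probability p. Expected payoff against X: (-4)p + 8(1−p) = −12p + 8; against Y: 9p + 1(1−p) = 8p + 1.
Setting these equal: −12p + 8 = 8p + 1 ⇒ −20p = -7 ⇒ p = 7/20, and the value is (-12)·(7/20) + 8 = 19/5.
For Column: with q = P(X), equating Up's and Down's payoffs gives −13q + 9 = 7q + 1 ⇒ q = 2/5.

13/20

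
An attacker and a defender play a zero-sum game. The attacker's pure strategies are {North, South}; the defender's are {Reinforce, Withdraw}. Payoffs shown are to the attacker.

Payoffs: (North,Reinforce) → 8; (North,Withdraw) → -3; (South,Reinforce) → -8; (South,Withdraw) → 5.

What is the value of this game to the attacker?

Row minima: North → -3, South → -8; maximin = -3.
Column maxima: Reinforce → 8, Withdraw → 5; minimax = 5.
-3 ≠ 5, so there is no saddle point; optimal play is mixed.
Let the attacker play North with probability p. Expected payoff against Reinforce: 8p + (-8)(1−p) = 16p − 8; against Withdraw: (-3)p + 5(1−p) = −8p + 5.
Setting these equal: 16p − 8 = −8p + 5 ⇒ 24p = 13 ⇒ p = 13/24, and the value is (16)·(13/24) − 8 = 2/3.
For the defender: with q = P(Reinforce), equating North's and South's payoffs gives 11q − 3 = −13q + 5 ⇒ q = 1/3.

2/3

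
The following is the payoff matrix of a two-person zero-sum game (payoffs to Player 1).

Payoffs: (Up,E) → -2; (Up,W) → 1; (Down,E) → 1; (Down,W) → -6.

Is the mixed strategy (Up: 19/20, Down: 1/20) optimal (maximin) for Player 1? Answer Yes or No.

No

Against E this mix gives (19/20)·(-2) + (1/20)·1 = -37/20.
Against W this mix gives (19/20)·1 + (1/20)·(-6) = 13/20.
Player 2 will play E, holding Player 1 to -37/20. Shifting weight toward the row that does better against E would raise this floor (the equalizing mix achieves -11/10 against both E and W), so the proposed strategy is not optimal.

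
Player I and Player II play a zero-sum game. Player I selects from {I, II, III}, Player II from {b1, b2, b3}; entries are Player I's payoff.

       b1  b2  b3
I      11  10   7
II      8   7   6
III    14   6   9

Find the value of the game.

Row minima: I → 7, II → 6, III → 6; maximin = 7.
Column maxima: b1 → 14, b2 → 10, b3 → 9; minimax = 9.
7 ≠ 9, so there is no saddle point; optimal play is mixed.
II is strictly dominated by I, so Player I never plays it.
b1 is strictly dominated by b2 (it gives Player I strictly more in every row), so Player II never plays it.
On the remaining 2×2 (I, III vs b2, b3):
Let Player I play I with probability p. Expected payoff against b2: 10p + 6(1−p) = 4p + 6; against b3: 7p + 9(1−p) = −2p + 9.
Setting these equal: 4p + 6 = −2p + 9 ⇒ 6p = 3 ⇒ p = 1/2, and the value is (4)·(1/2) + 6 = 8.
For Player II: with q = P(b2), equating I's and III's payoffs gives 3q + 7 = −3q + 9 ⇒ q = 1/3.

8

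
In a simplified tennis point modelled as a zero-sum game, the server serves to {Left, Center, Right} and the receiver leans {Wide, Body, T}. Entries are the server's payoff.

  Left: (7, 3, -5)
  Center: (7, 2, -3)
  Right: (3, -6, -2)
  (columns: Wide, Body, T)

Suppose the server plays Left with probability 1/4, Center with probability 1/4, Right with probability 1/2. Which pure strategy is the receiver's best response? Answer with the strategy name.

T

If the receiver plays Wide, the server's expected payoff is (1/4)·7 + (1/4)·7 + (1/2)·3 = 5.
If the receiver plays Body, the server's expected payoff is (1/4)·3 + (1/4)·2 + (1/2)·(-6) = -7/4.
If the receiver plays T, the server's expected payoff is (1/4)·(-5) + (1/4)·(-3) + (1/2)·(-2) = -3.
The receiver minimizes the server's payoff; the smallest is -3, so the best response is T.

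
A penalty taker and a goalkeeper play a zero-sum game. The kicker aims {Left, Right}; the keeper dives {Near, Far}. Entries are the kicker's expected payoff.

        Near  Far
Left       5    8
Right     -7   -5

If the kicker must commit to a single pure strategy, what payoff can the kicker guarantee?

5

Row minima: Left → 5, Right → -7.
The best of these is 5.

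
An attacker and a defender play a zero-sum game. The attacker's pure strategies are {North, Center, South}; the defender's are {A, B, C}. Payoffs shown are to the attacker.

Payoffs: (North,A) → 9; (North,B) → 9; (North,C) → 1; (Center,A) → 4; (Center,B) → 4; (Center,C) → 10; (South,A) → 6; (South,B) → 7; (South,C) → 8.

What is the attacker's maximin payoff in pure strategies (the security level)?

Row minima: North → 1, Center → 4, South → 6.
The best of these is 6.

6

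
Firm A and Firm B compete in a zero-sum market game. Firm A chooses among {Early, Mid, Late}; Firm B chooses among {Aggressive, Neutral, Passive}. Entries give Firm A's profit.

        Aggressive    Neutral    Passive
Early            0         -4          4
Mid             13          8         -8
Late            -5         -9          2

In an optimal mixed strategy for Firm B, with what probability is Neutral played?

Row minima: Early → -4, Mid → -8, Late → -9; maximin = -4.
Column maxima: Aggressive → 13, Neutral → 8, Passive → 4; minimax = 4.
-4 ≠ 4, so there is no saddle point; optimal play is mixed.
Late is strictly dominated by Early, so Firm A never plays it.
Aggressive is strictly dominated by Neutral (it gives Firm A strictly more in every row), so Firm B never plays it.
On the remaining 2×2 (Early, Mid vs Neutral, Passive):
Let Firm A play Early with probability p. Expected payoff against Neutral: (-4)p + 8(1−p) = −12p + 8; against Passive: 4p + (-8)(1−p) = 12p − 8.
Setting these equal: −12p + 8 = 12p − 8 ⇒ −24p = -16 ⇒ p = 2/3, and the value is (-12)·(2/3) + 8 = 0.
For Firm B: with q = P(Neutral), equating Early's and Mid's payoffs gives −8q + 4 = 16q − 8 ⇒ q = 1/2.

1/2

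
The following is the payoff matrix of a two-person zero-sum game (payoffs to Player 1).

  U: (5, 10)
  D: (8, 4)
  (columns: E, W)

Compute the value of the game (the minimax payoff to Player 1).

Row minima: U → 5, D → 4; maximin = 5.
Column maxima: E → 8, W → 10; minimax = 8.
5 ≠ 8, so there is no saddle point; optimal play is mixed.
Let Player 1 play U with probability p. Expected payoff against E: 5p + 8(1−p) = −3p + 8; against W: 10p + 4(1−p) = 6p + 4.
Setting these equal: −3p + 8 = 6p + 4 ⇒ −9p = -4 ⇒ p = 4/9, and the value is (-3)·(4/9) + 8 = 20/3.
For Player 2: with q = P(E), equating U's and D's payoffs gives −5q + 10 = 4q + 4 ⇒ q = 2/3.

20/3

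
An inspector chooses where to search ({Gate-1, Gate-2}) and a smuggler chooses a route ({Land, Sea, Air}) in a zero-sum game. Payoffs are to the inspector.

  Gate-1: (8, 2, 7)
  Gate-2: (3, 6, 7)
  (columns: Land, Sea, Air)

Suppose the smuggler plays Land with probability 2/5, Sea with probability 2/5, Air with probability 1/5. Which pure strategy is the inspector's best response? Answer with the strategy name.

Expected payoff of Gate-1: (2/5)·8 + (2/5)·2 + (1/5)·7 = 27/5.
Expected payoff of Gate-2: (2/5)·3 + (2/5)·6 + (1/5)·7 = 5.
The largest is 27/5, so the inspector's best response is Gate-1.

Gate-1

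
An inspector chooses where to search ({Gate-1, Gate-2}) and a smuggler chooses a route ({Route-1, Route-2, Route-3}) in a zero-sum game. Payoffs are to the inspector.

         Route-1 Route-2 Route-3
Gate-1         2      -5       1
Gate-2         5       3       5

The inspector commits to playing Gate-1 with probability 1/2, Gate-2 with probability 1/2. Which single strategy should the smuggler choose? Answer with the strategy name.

Route-2

If the smuggler plays Route-1, the inspector's expected payoff is (1/2)·2 + (1/2)·5 = 7/2.
If the smuggler plays Route-2, the inspector's expected payoff is (1/2)·(-5) + (1/2)·3 = -1.
If the smuggler plays Route-3, the inspector's expected payoff is (1/2)·1 + (1/2)·5 = 3.
The smuggler minimizes the inspector's payoff; the smallest is -1, so the best response is Route-2.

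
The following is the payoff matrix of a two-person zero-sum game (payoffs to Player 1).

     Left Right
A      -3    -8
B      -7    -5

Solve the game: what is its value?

Row minima: A → -8, B → -7; maximin = -7.
Column maxima: Left → -3, Right → -5; minimax = -5.
-7 ≠ -5, so there is no saddle point; optimal play is mixed.
Let Player 1 play A with probability p. Expected payoff against Left: (-3)p + (-7)(1−p) = 4p − 7; against Right: (-8)p + (-5)(1−p) = −3p − 5.
Setting these equal: 4p − 7 = −3p − 5 ⇒ 7p = 2 ⇒ p = 2/7, and the value is (4)·(2/7) − 7 = -41/7.
For Player 2: with q = P(Left), equating A's and B's payoffs gives 5q − 8 = −2q − 5 ⇒ q = 3/7.

-41/7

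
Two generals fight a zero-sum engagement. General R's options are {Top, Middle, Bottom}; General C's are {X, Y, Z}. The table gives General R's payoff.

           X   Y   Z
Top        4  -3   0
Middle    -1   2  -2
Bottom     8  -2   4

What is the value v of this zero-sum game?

Row minima: Top → -3, Middle → -2, Bottom → -2; maximin = -2.
Column maxima: X → 8, Y → 2, Z → 4; minimax = 2.
-2 ≠ 2, so there is no saddle point; optimal play is mixed.
Top is strictly dominated by Bottom, so General R never plays it.
X is strictly dominated by Z (it gives General R strictly more in every row), so General C never plays it.
On the remaining 2×2 (Middle, Bottom vs Y, Z):
Let General R play Middle with probability p. Expected payoff against Y: 2p + (-2)(1−p) = 4p − 2; against Z: (-2)p + 4(1−p) = −6p + 4.
Setting these equal: 4p − 2 = −6p + 4 ⇒ 10p = 6 ⇒ p = 3/5, and the value is (4)·(3/5) − 2 = 2/5.
For General C: with q = P(Y), equating Middle's and Bottom's payoffs gives 4q − 2 = −6q + 4 ⇒ q = 3/5.

2/5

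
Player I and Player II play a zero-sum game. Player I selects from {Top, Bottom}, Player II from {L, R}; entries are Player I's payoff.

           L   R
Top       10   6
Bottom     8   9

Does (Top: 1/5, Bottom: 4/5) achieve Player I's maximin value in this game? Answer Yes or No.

Against L this mix gives (1/5)·10 + (4/5)·8 = 42/5.
Against R this mix gives (1/5)·6 + (4/5)·9 = 42/5.
All of Player II's active replies (L, R) yield 42/5, and no column does worse for Player I. The mix makes Player II indifferent and guarantees 42/5, so it is optimal.

Yes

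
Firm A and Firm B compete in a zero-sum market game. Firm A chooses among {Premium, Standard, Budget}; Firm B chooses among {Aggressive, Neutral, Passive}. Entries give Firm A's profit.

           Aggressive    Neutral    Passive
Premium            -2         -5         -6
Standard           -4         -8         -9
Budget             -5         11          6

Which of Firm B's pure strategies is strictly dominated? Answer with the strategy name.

Neutral

Passive holds Firm A's payoff strictly below Neutral in every row: -6 < -5, -9 < -8, 6 < 11.
So Neutral is strictly dominated for Firm B.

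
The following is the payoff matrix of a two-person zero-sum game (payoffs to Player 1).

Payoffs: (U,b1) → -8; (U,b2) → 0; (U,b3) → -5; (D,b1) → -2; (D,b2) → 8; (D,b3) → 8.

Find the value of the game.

-2

Row minima: U → -8, D → -2; maximin = -2.
Column maxima: b1 → -2, b2 → 8, b3 → 8; minimax = -2.
Since maximin = minimax = -2, there is a saddle point and the value is -2.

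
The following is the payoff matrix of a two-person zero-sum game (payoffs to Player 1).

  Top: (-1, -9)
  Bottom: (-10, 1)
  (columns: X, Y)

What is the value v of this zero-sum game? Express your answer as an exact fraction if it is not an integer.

-91/19

Row minima: Top → -9, Bottom → -10; maximin = -9.
Column maxima: X → -1, Y → 1; minimax = -1.
-9 ≠ -1, so there is no saddle point; optimal play is mixed.
Let Player 1 play Top with probability p. Expected payoff against X: (-1)p + (-10)(1−p) = 9p − 10; against Y: (-9)p + 1(1−p) = −10p + 1.
Setting these equal: 9p − 10 = −10p + 1 ⇒ 19p = 11 ⇒ p = 11/19, and the value is (9)·(11/19) − 10 = -91/19.
For Player 2: with q = P(X), equating Top's and Bottom's payoffs gives 8q − 9 = −11q + 1 ⇒ q = 10/19.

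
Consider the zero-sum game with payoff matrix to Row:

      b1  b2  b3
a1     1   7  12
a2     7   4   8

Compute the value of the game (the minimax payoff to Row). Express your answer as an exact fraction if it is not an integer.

Row minima: a1 → 1, a2 → 4; maximin = 4.
Column maxima: b1 → 7, b2 → 7, b3 → 12; minimax = 7.
4 ≠ 7, so there is no saddle point; optimal play is mixed.
b3 is strictly dominated by b1 (it gives Row strictly more in every row), so Column never plays it.
On the remaining 2×2 (a1, a2 vs b1, b2):
Let Row play a1 with probability p. Expected payoff against b1: 1p + 7(1−p) = −6p + 7; against b2: 7p + 4(1−p) = 3p + 4.
Setting these equal: −6p + 7 = 3p + 4 ⇒ −9p = -3 ⇒ p = 1/3, and the value is (-6)·(1/3) + 7 = 5.
For Column: with q = P(b1), equating a1's and a2's payoffs gives −6q + 7 = 3q + 4 ⇒ q = 1/3.

5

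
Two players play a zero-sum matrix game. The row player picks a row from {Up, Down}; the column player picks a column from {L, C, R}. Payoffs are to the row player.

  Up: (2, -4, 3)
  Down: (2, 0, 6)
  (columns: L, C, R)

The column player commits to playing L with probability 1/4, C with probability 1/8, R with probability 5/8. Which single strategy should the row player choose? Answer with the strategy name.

Down

Expected payoff of Up: (1/4)·2 + (1/8)·(-4) + (5/8)·3 = 15/8.
Expected payoff of Down: (1/4)·2 + (1/8)·0 + (5/8)·6 = 17/4.
The largest is 17/4, so the row player's best response is Down.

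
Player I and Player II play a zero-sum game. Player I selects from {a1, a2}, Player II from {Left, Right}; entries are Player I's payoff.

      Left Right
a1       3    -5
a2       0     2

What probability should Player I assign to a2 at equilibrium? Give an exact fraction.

Row minima: a1 → -5, a2 → 0; maximin = 0.
Column maxima: Left → 3, Right → 2; minimax = 2.
0 ≠ 2, so there is no saddle point; optimal play is mixed.
Let Player I play a1 with probability p. Expected payoff against Left: 3p + 0(1−p) = 3p; against Right: (-5)p + 2(1−p) = −7p + 2.
Setting these equal: 3p = −7p + 2 ⇒ 10p = 2 ⇒ p = 1/5, and the value is (3)·(1/5) = 3/5.
For Player II: with q = P(Left), equating a1's and a2's payoffs gives 8q − 5 = −2q + 2 ⇒ q = 7/10.

4/5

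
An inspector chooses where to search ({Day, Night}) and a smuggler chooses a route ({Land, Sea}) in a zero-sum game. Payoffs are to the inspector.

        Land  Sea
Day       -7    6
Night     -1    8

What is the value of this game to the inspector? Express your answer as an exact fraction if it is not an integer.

-1

Row minima: Day → -7, Night → -1; maximin = -1.
Column maxima: Land → -1, Sea → 8; minimax = -1.
Since maximin = minimax = -1, there is a saddle point and the value is -1.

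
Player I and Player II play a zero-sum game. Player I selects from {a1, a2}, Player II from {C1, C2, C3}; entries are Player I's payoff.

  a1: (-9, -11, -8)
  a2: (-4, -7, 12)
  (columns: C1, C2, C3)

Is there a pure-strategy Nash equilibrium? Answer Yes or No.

Yes

Row minima: a1 → -11, a2 → -7; maximin = -7.
Column maxima: C1 → -4, C2 → -7, C3 → 12; minimax = -7.
maximin = minimax = -7, so a saddle point exists.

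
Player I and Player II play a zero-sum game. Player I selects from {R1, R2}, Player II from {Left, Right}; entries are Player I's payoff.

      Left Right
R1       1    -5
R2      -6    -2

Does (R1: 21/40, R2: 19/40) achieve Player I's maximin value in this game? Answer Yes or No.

No

Against Left this mix gives (21/40)·1 + (19/40)·(-6) = -93/40.
Against Right this mix gives (21/40)·(-5) + (19/40)·(-2) = -143/40.
Player II will play Right, holding Player I to -143/40. Shifting weight toward the row that does better against Right would raise this floor (the equalizing mix achieves -16/5 against both Right and Left), so the proposed strategy is not optimal.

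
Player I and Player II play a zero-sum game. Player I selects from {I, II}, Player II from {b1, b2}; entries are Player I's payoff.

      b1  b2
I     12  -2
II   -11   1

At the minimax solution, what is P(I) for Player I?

6/13

Row minima: I → -2, II → -11; maximin = -2.
Column maxima: b1 → 12, b2 → 1; minimax = 1.
-2 ≠ 1, so there is no saddle point; optimal play is mixed.
Let Player I play I with probability p. Expected payoff against b1: 12p + (-11)(1−p) = 23p − 11; against b2: (-2)p + 1(1−p) = −3p + 1.
Setting these equal: 23p − 11 = −3p + 1 ⇒ 26p = 12 ⇒ p = 6/13, and the value is (23)·(6/13) − 11 = -5/13.
For Player II: with q = P(b1), equating I's and II's payoffs gives 14q − 2 = −12q + 1 ⇒ q = 3/26.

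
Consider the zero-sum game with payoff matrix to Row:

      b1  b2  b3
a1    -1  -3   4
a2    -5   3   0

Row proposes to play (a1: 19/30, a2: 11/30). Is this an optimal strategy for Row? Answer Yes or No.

Against b1 this mix gives (19/30)·(-1) + (11/30)·(-5) = -37/15.
Against b2 this mix gives (19/30)·(-3) + (11/30)·3 = -4/5.
Against b3 this mix gives (19/30)·4 + (11/30)·0 = 38/15.
Column will play b1, holding Row to -37/15. Shifting weight toward the row that does better against b1 would raise this floor (the equalizing mix achieves -9/5 against both b1 and b2), so the proposed strategy is not optimal.

No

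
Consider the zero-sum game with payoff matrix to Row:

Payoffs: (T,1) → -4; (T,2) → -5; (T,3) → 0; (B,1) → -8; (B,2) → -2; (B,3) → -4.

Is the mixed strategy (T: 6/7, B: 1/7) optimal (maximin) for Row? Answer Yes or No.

Yes

Against 1 this mix gives (6/7)·(-4) + (1/7)·(-8) = -32/7.
Against 2 this mix gives (6/7)·(-5) + (1/7)·(-2) = -32/7.
Against 3 this mix gives (6/7)·0 + (1/7)·(-4) = -4/7.
All of Column's active replies (1, 2) yield -32/7, and no column does worse for Row. The mix makes Column indifferent and guarantees -32/7, so it is optimal.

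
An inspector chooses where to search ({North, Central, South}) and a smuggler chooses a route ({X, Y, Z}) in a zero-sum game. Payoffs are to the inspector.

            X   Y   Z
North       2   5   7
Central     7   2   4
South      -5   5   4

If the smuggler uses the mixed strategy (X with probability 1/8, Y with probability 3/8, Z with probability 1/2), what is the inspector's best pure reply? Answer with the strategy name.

North

Expected payoff of North: (1/8)·2 + (3/8)·5 + (1/2)·7 = 45/8.
Expected payoff of Central: (1/8)·7 + (3/8)·2 + (1/2)·4 = 29/8.
Expected payoff of South: (1/8)·(-5) + (3/8)·5 + (1/2)·4 = 13/4.
The largest is 45/8, so the inspector's best response is North.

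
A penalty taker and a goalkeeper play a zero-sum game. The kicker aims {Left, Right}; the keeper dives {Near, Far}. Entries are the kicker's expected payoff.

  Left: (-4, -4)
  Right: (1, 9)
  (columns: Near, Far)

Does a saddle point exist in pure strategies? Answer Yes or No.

Row minima: Left → -4, Right → 1; maximin = 1.
Column maxima: Near → 1, Far → 9; minimax = 1.
maximin = minimax = 1, so a saddle point exists.

Yes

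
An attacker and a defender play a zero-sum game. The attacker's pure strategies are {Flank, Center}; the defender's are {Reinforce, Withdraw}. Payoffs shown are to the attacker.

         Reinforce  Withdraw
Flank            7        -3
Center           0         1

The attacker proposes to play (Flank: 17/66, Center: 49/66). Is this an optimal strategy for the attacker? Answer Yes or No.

Against Reinforce this mix gives (17/66)·7 + (49/66)·0 = 119/66.
Against Withdraw this mix gives (17/66)·(-3) + (49/66)·1 = -1/33.
The defender will play Withdraw, holding the attacker to -1/33. Shifting weight toward the row that does better against Withdraw would raise this floor (the equalizing mix achieves 7/11 against both Withdraw and Reinforce), so the proposed strategy is not optimal.

No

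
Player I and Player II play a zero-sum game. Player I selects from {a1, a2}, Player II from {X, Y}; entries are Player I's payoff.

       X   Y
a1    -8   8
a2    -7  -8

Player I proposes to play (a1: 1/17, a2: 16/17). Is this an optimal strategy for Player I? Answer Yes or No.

Yes

Against X this mix gives (1/17)·(-8) + (16/17)·(-7) = -120/17.
Against Y this mix gives (1/17)·8 + (16/17)·(-8) = -120/17.
All of Player II's active replies (X, Y) yield -120/17, and no column does worse for Player I. The mix makes Player II indifferent and guarantees -120/17, so it is optimal.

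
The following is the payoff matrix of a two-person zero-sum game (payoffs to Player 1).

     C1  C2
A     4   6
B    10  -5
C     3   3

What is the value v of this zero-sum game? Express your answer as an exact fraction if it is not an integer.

Row minima: A → 4, B → -5, C → 3; maximin = 4.
Column maxima: C1 → 10, C2 → 6; minimax = 6.
4 ≠ 6, so there is no saddle point; optimal play is mixed.
C is strictly dominated by A, so Player 1 never plays it.
On the remaining 2×2 (A, B vs C1, C2):
Let Player 1 play A with probability p. Expected payoff against C1: 4p + 10(1−p) = −6p + 10; against C2: 6p + (-5)(1−p) = 11p − 5.
Setting these equal: −6p + 10 = 11p − 5 ⇒ −17p = -15 ⇒ p = 15/17, and the value is (-6)·(15/17) + 10 = 80/17.
For Player 2: with q = P(C1), equating A's and B's payoffs gives −2q + 6 = 15q − 5 ⇒ q = 11/17.

80/17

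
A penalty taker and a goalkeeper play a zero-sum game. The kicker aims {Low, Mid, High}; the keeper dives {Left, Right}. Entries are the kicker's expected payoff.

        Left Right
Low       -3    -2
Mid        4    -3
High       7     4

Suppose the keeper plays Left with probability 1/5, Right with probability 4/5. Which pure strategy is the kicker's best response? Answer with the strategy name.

Expected payoff of Low: (1/5)·(-3) + (4/5)·(-2) = -11/5.
Expected payoff of Mid: (1/5)·4 + (4/5)·(-3) = -8/5.
Expected payoff of High: (1/5)·7 + (4/5)·4 = 23/5.
The largest is 23/5, so the kicker's best response is High.

High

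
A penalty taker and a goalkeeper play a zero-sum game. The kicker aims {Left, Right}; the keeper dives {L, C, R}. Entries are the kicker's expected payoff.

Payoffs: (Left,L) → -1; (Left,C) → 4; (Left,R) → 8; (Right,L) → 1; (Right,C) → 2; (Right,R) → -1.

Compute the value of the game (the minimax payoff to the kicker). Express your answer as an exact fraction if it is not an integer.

Row minima: Left → -1, Right → -1; maximin = -1.
Column maxima: L → 1, C → 4, R → 8; minimax = 1.
-1 ≠ 1, so there is no saddle point; optimal play is mixed.
C is strictly dominated by L (it gives the kicker strictly more in every row), so the keeper never plays it.
On the remaining 2×2 (Left, Right vs L, R):
Let the kicker play Left with probability p. Expected payoff against L: (-1)p + 1(1−p) = −2p + 1; against R: 8p + (-1)(1−p) = 9p − 1.
Setting these equal: −2p + 1 = 9p − 1 ⇒ −11p = -2 ⇒ p = 2/11, and the value is (-2)·(2/11) + 1 = 7/11.
For the keeper: with q = P(L), equating Left's and Right's payoffs gives −9q + 8 = 2q − 1 ⇒ q = 9/11.

7/11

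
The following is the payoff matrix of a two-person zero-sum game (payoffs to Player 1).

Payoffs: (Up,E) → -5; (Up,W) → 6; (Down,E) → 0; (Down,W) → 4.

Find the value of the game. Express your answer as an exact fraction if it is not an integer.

0

Row minima: Up → -5, Down → 0; maximin = 0.
Column maxima: E → 0, W → 6; minimax = 0.
Since maximin = minimax = 0, there is a saddle point and the value is 0.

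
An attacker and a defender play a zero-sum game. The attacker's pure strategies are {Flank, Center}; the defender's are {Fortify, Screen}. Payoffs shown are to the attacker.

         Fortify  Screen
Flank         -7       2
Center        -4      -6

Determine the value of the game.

Row minima: Flank → -7, Center → -6; maximin = -6.
Column maxima: Fortify → -4, Screen → 2; minimax = -4.
-6 ≠ -4, so there is no saddle point; optimal play is mixed.
Let the attacker play Flank with probability p. Expected payoff against Fortify: (-7)p + (-4)(1−p) = −3p − 4; against Screen: 2p + (-6)(1−p) = 8p − 6.
Setting these equal: −3p − 4 = 8p − 6 ⇒ −11p = -2 ⇒ p = 2/11, and the value is (-3)·(2/11) − 4 = -50/11.
For the defender: with q = P(Fortify), equating Flank's and Center's payoffs gives −9q + 2 = 2q − 6 ⇒ q = 8/11.

-50/11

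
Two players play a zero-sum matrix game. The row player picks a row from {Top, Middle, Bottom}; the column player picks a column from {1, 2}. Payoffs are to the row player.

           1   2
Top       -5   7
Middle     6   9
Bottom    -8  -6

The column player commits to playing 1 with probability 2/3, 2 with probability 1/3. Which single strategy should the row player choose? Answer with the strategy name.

Expected payoff of Top: (2/3)·(-5) + (1/3)·7 = -1.
Expected payoff of Middle: (2/3)·6 + (1/3)·9 = 7.
Expected payoff of Bottom: (2/3)·(-8) + (1/3)·(-6) = -22/3.
The largest is 7, so the row player's best response is Middle.

Middle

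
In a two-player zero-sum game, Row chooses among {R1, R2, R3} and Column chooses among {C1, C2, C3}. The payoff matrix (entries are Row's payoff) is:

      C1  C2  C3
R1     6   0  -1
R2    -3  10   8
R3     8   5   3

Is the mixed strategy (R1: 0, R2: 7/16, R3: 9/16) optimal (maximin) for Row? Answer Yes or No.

No

Against C1 this mix gives (7/16)·(-3) + (9/16)·8 = 51/16.
Against C2 this mix gives (7/16)·10 + (9/16)·5 = 115/16.
Against C3 this mix gives (7/16)·8 + (9/16)·3 = 83/16.
Column will play C1, holding Row to 51/16. Shifting weight toward the row that does better against C1 would raise this floor (the equalizing mix achieves 73/16 against both C1 and C3), so the proposed strategy is not optimal.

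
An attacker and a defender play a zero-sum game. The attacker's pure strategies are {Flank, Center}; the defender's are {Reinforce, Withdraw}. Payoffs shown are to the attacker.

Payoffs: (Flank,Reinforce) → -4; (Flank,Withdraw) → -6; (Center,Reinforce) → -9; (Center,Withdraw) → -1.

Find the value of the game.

Row minima: Flank → -6, Center → -9; maximin = -6.
Column maxima: Reinforce → -4, Withdraw → -1; minimax = -4.
-6 ≠ -4, so there is no saddle point; optimal play is mixed.
Let the attacker play Flank with probability p. Expected payoff against Reinforce: (-4)p + (-9)(1−p) = 5p − 9; against Withdraw: (-6)p + (-1)(1−p) = −5p − 1.
Setting these equal: 5p − 9 = −5p − 1 ⇒ 10p = 8 ⇒ p = 4/5, and the value is (5)·(4/5) − 9 = -5.
For the defender: with q = P(Reinforce), equating Flank's and Center's payoffs gives 2q − 6 = −8q − 1 ⇒ q = 1/2.

-5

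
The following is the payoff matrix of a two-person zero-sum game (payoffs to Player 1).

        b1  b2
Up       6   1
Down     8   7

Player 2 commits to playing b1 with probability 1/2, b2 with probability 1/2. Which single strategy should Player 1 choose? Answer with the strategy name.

Down

Expected payoff of Up: (1/2)·6 + (1/2)·1 = 7/2.
Expected payoff of Down: (1/2)·8 + (1/2)·7 = 15/2.
The largest is 15/2, so Player 1's best response is Down.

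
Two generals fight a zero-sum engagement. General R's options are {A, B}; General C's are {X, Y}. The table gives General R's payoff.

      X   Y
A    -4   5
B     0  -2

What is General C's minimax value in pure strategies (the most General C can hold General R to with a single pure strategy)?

0

Column maxima: X → 0, Y → 5.
The smallest of these is 0.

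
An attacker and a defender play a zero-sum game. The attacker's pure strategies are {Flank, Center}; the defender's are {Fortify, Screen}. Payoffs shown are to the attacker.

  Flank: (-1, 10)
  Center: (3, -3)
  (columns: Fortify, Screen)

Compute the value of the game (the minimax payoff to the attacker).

27/17

Row minima: Flank → -1, Center → -3; maximin = -1.
Column maxima: Fortify → 3, Screen → 10; minimax = 3.
-1 ≠ 3, so there is no saddle point; optimal play is mixed.
Let the attacker play Flank with probability p. Expected payoff against Fortify: (-1)p + 3(1−p) = −4p + 3; against Screen: 10p + (-3)(1−p) = 13p − 3.
Setting these equal: −4p + 3 = 13p − 3 ⇒ −17p = -6 ⇒ p = 6/17, and the value is (-4)·(6/17) + 3 = 27/17.
For the defender: with q = P(Fortify), equating Flank's and Center's payoffs gives −11q + 10 = 6q − 3 ⇒ q = 13/17.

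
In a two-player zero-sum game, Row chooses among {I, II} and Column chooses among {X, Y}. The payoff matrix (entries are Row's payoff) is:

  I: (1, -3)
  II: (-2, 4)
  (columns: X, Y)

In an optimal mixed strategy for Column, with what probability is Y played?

Row minima: I → -3, II → -2; maximin = -2.
Column maxima: X → 1, Y → 4; minimax = 1.
-2 ≠ 1, so there is no saddle point; optimal play is mixed.
Let Row play I with probability p. Expected payoff against X: 1p + (-2)(1−p) = 3p − 2; against Y: (-3)p + 4(1−p) = −7p + 4.
Setting these equal: 3p − 2 = −7p + 4 ⇒ 10p = 6 ⇒ p = 3/5, and the value is (3)·(3/5) − 2 = -1/5.
For Column: with q = P(X), equating I's and II's payoffs gives 4q − 3 = −6q + 4 ⇒ q = 7/10.

3/10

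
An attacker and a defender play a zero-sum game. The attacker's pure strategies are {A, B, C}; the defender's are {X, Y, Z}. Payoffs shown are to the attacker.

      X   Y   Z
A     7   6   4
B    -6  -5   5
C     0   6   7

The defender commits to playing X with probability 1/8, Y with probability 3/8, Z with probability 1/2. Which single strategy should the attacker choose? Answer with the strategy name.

Expected payoff of A: (1/8)·7 + (3/8)·6 + (1/2)·4 = 41/8.
Expected payoff of B: (1/8)·(-6) + (3/8)·(-5) + (1/2)·5 = -1/8.
Expected payoff of C: (1/8)·0 + (3/8)·6 + (1/2)·7 = 23/4.
The largest is 23/4, so the attacker's best response is C.

C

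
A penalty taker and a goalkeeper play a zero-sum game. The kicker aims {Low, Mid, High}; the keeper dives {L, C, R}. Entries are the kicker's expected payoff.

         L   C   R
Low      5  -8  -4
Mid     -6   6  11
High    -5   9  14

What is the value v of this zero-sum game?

5/27

Row minima: Low → -8, Mid → -6, High → -5; maximin = -5.
Column maxima: L → 5, C → 9, R → 14; minimax = 5.
-5 ≠ 5, so there is no saddle point; optimal play is mixed.
Mid is strictly dominated by High, so the kicker never plays it.
R is strictly dominated by C (it gives the kicker strictly more in every row), so the keeper never plays it.
On the remaining 2×2 (Low, High vs L, C):
Let the kicker play Low with probability p. Expected payoff against L: 5p + (-5)(1−p) = 10p − 5; against C: (-8)p + 9(1−p) = −17p + 9.
Setting these equal: 10p − 5 = −17p + 9 ⇒ 27p = 14 ⇒ p = 14/27, and the value is (10)·(14/27) − 5 = 5/27.
For the keeper: with q = P(L), equating Low's and High's payoffs gives 13q − 8 = −14q + 9 ⇒ q = 17/27.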